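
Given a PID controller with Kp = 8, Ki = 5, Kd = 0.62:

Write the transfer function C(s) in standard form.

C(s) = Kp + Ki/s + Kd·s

Substituting values: C(s) = 8 + 5/s + 0.62s = (0.62s² + 8s + 5)/s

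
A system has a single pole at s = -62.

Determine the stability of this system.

Pole at s = -62 is in the left half-plane. Stable.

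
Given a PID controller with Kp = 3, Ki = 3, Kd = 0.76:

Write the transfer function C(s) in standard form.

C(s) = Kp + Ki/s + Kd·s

Substituting values: C(s) = 3 + 3/s + 0.76s = (0.76s² + 3s + 3)/s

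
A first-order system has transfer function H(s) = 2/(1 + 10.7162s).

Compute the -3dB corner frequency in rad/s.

Corner frequency = 1/τ = 1/10.7162 = 0.093 rad/s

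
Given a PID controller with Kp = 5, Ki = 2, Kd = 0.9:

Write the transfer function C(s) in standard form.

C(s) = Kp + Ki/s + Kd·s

Substituting values: C(s) = 5 + 2/s + 0.9s = (0.9s² + 5s + 2)/s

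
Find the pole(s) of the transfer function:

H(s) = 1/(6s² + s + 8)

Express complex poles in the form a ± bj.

Discriminant = 1² - 4×6×8 = 1 - 192 = -191 < 0, so the poles are a complex conjugate pair s = (-1 ± j√191)/(2×6). Real part = -1/(2×6) = -1/12 ≈ -0.0833; imaginary part = ±√191/(2×6) ≈ 1.1517. Poles: s = -0.0833 ± 1.1517j.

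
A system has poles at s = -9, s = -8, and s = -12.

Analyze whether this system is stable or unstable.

All poles are in the left half-plane. System is stable.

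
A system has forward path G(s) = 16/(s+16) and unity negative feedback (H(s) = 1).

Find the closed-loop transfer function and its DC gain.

T(s) = G/(1+GH) = [16/(s+16)] / [1 + 16/(s+16)] = 16/(s+16+16) = 16/(s+32). DC gain = 16/32 = 0.5.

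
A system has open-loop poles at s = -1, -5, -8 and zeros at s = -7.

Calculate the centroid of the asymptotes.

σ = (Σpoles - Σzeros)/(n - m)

σ = (Σpoles - Σzeros)/(n - m) = (-14 - (-7))/(3 - 1) = -7/2 = -3.5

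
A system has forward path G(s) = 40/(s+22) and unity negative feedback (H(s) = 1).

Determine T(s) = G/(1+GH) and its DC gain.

T(s) = G/(1+GH) = [40/(s+22)] / [1 + 40/(s+22)] = 40/(s+22+40) = 40/(s+62). DC gain = 40/62 = 0.6452.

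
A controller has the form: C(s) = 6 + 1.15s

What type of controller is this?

This is a Proportional-Derivative (PD) controller.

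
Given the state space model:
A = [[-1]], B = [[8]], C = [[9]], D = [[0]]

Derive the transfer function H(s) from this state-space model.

(sI - A)⁻¹ = 1/(s + 1). H(s) = 9 × 8/(s + 1) + 0 = 72/(s + 1).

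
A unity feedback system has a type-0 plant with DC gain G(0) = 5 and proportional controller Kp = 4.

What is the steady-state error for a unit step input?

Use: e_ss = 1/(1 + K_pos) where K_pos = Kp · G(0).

K_pos = Kp · G(0) = 4 × 5 = 20. e_ss = 1/(1 + 20) = 0.0476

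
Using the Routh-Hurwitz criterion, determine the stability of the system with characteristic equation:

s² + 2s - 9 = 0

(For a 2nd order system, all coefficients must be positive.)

Coefficients: 1, 2, -9. c=-9 not positive, so system is unstable.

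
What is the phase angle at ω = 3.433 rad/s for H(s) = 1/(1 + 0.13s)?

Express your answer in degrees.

Phase = -arctan(ωτ) = -arctan(3.433 × 0.13) = -24.1°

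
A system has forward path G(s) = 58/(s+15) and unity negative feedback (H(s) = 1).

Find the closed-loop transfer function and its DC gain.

T(s) = G/(1+GH) = [58/(s+15)] / [1 + 58/(s+15)] = 58/(s+15+58) = 58/(s+73). DC gain = 58/73 = 0.7945.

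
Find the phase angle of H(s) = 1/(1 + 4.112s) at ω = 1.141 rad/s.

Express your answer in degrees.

Phase = -arctan(ωτ) = -arctan(1.141 × 4.112) = -78.0°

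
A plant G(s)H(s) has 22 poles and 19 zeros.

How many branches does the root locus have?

Root locus has n branches where n = number of poles = 22.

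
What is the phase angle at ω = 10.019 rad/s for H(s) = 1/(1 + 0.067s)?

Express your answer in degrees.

Phase = -arctan(ωτ) = -arctan(10.019 × 0.067) = -33.9°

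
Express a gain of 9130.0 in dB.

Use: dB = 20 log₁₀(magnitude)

dB = 20 log₁₀(9130.0) = 79.2 dB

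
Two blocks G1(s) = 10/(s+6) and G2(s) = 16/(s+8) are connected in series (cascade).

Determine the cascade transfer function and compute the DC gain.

Series: multiply transfer functions. G_eq = 10/(s+6) × 16/(s+8) = 160/((s+6)(s+8)). DC gain = 160/(6×8) = 3.3333.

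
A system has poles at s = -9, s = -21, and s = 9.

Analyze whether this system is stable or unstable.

Pole(s) at s = 9 are not in the left half-plane. System is unstable.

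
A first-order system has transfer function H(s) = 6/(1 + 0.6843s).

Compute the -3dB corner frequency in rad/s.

Corner frequency = 1/τ = 1/0.6843 = 1.461 rad/s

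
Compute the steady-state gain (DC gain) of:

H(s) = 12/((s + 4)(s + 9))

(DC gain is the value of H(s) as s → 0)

DC gain = H(0) = 12/(4 × 9) = 12/36 = 0.3333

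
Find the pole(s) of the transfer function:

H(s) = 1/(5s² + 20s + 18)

Discriminant = 20² - 4×5×18 = 400 - 360 = 40 > 0, so two distinct real poles. Using quadratic formula: s = (-20 ± √40)/(2×5) = (-20 ± √40)/10, with √40 ≈ 6.3246. s₁ ≈ -1.3675, s₂ ≈ -2.6325. Poles: s₁ = -1.3675, s₂ = -2.6325.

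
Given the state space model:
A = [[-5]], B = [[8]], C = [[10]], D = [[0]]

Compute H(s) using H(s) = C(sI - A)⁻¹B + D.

(sI - A)⁻¹ = 1/(s + 5). H(s) = 10 × 8/(s + 5) + 0 = 80/(s + 5).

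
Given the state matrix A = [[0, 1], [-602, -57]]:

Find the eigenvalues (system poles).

det(A - λI) = λ² - (-57)λ + 602 = (λ - (-43))(λ - (-14)). Eigenvalues: -43, -14.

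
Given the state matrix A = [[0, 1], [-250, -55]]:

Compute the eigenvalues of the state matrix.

det(A - λI) = λ² - (-55)λ + 250 = (λ - (-5))(λ - (-50)). Eigenvalues: -5, -50.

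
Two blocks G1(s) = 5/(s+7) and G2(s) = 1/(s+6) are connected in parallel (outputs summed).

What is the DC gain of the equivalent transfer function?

Parallel: G_eq = G1 + G2. DC gain = G1(0) + G2(0) = 5/7 + 1/6 = 0.7143 + 0.1667 = 0.8810.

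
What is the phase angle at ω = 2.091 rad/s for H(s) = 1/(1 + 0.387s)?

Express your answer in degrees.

Phase = -arctan(ωτ) = -arctan(2.091 × 0.387) = -39.0°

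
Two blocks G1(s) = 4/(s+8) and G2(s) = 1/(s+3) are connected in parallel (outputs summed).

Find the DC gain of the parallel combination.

Parallel: G_eq = G1 + G2. DC gain = G1(0) + G2(0) = 4/8 + 1/3 = 0.5 + 0.3333 = 0.8333.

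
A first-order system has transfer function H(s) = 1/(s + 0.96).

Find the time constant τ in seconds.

For H(s) = 1/(s + 1/τ), the pole is at -1/τ = -0.96, so τ = 1/0.96 = 1.0417 s.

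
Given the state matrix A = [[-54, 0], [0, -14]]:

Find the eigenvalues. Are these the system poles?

For diagonal matrix, eigenvalues are diagonal entries: λ₁ = -54, λ₂ = -14. Eigenvalues of A = system poles.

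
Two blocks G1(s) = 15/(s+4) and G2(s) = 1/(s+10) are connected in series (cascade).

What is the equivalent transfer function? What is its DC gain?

Series: multiply transfer functions. G_eq = 15/(s+4) × 1/(s+10) = 15/((s+4)(s+10)). DC gain = 15/(4×10) = 0.375.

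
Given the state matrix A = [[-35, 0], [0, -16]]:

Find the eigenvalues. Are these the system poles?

For diagonal matrix, eigenvalues are diagonal entries: λ₁ = -35, λ₂ = -16. Eigenvalues of A = system poles.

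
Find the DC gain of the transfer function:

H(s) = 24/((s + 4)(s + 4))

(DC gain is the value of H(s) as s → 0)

DC gain = H(0) = 24/(4 × 4) = 24/16 = 1.5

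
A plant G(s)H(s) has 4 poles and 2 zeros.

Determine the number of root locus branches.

Root locus has n branches where n = number of poles = 4.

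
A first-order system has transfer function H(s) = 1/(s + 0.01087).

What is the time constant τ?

For H(s) = 1/(s + 1/τ), the pole is at -1/τ = -0.01087, so τ = 1/0.01087 = 92 s.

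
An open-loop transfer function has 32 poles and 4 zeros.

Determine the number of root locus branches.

Root locus has n branches where n = number of poles = 32.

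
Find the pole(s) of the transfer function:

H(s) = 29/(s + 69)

Pole is where denominator = 0: s + 69 = 0, so s = -69.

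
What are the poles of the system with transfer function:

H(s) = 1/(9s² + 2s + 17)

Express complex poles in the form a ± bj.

Discriminant = 2² - 4×9×17 = 4 - 612 = -608 < 0, so the poles are a complex conjugate pair s = (-2 ± j√608)/(2×9). Real part = -2/(2×9) = -2/18 ≈ -0.1111; imaginary part = ±√608/(2×9) ≈ 1.3699. Poles: s = -0.1111 ± 1.3699j.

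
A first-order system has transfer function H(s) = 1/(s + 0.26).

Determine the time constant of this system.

For H(s) = 1/(s + 1/τ), the pole is at -1/τ = -0.26, so τ = 1/0.26 = 3.8462 s.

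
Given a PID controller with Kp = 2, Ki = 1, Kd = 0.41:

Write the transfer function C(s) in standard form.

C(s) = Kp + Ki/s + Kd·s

Substituting values: C(s) = 2 + 1/s + 0.41s = (0.41s² + 2s + 1)/s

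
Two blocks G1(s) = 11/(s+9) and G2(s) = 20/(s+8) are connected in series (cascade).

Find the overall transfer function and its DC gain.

Series: multiply transfer functions. G_eq = 11/(s+9) × 20/(s+8) = 220/((s+9)(s+8)). DC gain = 220/(9×8) = 3.0556.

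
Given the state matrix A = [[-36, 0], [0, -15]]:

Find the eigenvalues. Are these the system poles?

For diagonal matrix, eigenvalues are diagonal entries: λ₁ = -36, λ₂ = -15. Eigenvalues of A = system poles.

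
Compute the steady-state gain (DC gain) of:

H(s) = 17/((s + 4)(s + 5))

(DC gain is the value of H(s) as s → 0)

DC gain = H(0) = 17/(4 × 5) = 17/20 = 0.85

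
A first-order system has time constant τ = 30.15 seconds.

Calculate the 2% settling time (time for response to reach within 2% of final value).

For first-order system, 2% settling time ≈ 4τ = 4 × 30.15 = 120.6 s.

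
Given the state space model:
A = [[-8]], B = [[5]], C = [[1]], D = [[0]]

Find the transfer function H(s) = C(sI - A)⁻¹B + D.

(sI - A)⁻¹ = 1/(s + 8). H(s) = 1 × 5/(s + 8) + 0 = 5/(s + 8).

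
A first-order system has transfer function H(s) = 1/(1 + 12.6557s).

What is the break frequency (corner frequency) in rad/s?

Corner frequency = 1/τ = 1/12.6557 = 0.079 rad/s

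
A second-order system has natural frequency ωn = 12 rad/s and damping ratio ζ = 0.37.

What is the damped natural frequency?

ωd = ωn√(1 - ζ²) = 12√(1 - 0.37²) = 11.15 rad/s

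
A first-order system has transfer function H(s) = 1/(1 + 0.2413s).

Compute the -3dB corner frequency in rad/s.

Corner frequency = 1/τ = 1/0.2413 = 4.144 rad/s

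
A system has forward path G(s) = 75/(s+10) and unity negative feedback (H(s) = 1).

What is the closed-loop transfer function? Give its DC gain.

T(s) = G/(1+GH) = [75/(s+10)] / [1 + 75/(s+10)] = 75/(s+10+75) = 75/(s+85). DC gain = 75/85 = 0.8824.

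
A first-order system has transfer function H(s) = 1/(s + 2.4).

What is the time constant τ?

For H(s) = 1/(s + 1/τ), the pole is at -1/τ = -2.4, so τ = 1/2.4 = 0.4167 s.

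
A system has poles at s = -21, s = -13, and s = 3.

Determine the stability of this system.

Pole(s) at s = 3 are not in the left half-plane. System is unstable.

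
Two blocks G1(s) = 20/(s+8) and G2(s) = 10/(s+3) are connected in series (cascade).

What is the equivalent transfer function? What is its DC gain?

Series: multiply transfer functions. G_eq = 20/(s+8) × 10/(s+3) = 200/((s+8)(s+3)). DC gain = 200/(8×3) = 8.3333.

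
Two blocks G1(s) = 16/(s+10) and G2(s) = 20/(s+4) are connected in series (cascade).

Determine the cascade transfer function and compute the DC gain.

Series: multiply transfer functions. G_eq = 16/(s+10) × 20/(s+4) = 320/((s+10)(s+4)). DC gain = 320/(10×4) = 8.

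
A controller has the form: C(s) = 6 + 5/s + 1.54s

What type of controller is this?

This is a Proportional-Integral-Derivative (PID) controller.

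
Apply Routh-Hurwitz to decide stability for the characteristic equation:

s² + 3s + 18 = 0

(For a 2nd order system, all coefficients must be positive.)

Coefficients: 1, 3, 18. All positive, so system is stable.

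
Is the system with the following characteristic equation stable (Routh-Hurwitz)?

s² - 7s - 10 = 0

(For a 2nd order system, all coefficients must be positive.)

Coefficients: 1, -7, -10. b=-7, c=-10 not positive, so system is unstable.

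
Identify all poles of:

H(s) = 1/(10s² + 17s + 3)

Discriminant = 17² - 4×10×3 = 289 - 120 = 169 > 0, so two distinct real poles. Using quadratic formula: s = (-17 ± √169)/(2×10) = (-17 ± √169)/20, with √169 = 13. s₁ = -4/20 = -0.2, s₂ = -30/20 = -1.5. Poles: s₁ = -0.2, s₂ = -1.5.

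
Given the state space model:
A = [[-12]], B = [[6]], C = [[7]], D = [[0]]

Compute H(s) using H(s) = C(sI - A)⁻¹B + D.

(sI - A)⁻¹ = 1/(s + 12). H(s) = 7 × 6/(s + 12) + 0 = 42/(s + 12).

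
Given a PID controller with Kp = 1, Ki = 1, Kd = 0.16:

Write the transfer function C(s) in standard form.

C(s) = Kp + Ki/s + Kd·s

Substituting values: C(s) = 1 + 1/s + 0.16s = (0.16s² + s + 1)/s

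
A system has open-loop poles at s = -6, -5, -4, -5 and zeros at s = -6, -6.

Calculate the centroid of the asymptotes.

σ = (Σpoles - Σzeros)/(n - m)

σ = (Σpoles - Σzeros)/(n - m) = (-20 - (-12))/(4 - 2) = -8/2 = -4.0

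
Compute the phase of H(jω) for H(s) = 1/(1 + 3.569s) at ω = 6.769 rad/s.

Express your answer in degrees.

Phase = -arctan(ωτ) = -arctan(6.769 × 3.569) = -87.6°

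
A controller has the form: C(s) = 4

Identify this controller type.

This is a Proportional (P) controller.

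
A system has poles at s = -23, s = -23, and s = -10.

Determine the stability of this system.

All poles are in the left half-plane. System is stable.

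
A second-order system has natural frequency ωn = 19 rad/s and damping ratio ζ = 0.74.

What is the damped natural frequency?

ωd = ωn√(1 - ζ²) = 19√(1 - 0.74²) = 12.78 rad/s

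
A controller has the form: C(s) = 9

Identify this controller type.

This is a Proportional (P) controller.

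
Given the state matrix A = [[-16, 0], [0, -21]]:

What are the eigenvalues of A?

For diagonal matrix, eigenvalues are diagonal entries: λ₁ = -16, λ₂ = -21.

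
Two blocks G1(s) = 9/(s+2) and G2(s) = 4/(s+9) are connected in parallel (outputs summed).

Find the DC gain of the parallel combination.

Parallel: G_eq = G1 + G2. DC gain = G1(0) + G2(0) = 9/2 + 4/9 = 4.5 + 0.4444 = 4.9444.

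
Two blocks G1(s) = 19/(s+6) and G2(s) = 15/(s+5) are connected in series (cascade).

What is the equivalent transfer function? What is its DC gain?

Series: multiply transfer functions. G_eq = 19/(s+6) × 15/(s+5) = 285/((s+6)(s+5)). DC gain = 285/(6×5) = 9.5.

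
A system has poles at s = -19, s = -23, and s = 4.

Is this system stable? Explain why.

Pole(s) at s = 4 are not in the left half-plane. System is unstable.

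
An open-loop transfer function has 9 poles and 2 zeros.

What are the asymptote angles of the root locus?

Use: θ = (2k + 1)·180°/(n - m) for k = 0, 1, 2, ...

n - m = 9 - 2 = 7. Angles: θk = (2k + 1)·180°/7 = 25.71°, 77.14°, 128.57°, 180°, 231.43°, 282.86°, 334.29°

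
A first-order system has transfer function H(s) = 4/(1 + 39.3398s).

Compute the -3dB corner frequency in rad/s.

Corner frequency = 1/τ = 1/39.3398 = 0.025 rad/s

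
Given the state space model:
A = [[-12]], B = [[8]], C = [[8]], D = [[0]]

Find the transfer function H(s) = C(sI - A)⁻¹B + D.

(sI - A)⁻¹ = 1/(s + 12). H(s) = 8 × 8/(s + 12) + 0 = 64/(s + 12).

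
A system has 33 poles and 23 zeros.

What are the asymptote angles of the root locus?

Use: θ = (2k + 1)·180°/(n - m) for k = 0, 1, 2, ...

n - m = 33 - 23 = 10. Angles: θk = (2k + 1)·180°/10 = 18°, 54°, 90°, 126°, 162°, 198°, 234°, 270°, 306°, 342°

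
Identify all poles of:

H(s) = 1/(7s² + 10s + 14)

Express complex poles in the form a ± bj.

Discriminant = 10² - 4×7×14 = 100 - 392 = -292 < 0, so the poles are a complex conjugate pair s = (-10 ± j√292)/(2×7). Real part = -10/(2×7) = -10/14 ≈ -0.7143; imaginary part = ±√292/(2×7) ≈ 1.2206. Poles: s = -0.7143 ± 1.2206j.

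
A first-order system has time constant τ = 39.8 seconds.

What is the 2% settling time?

For first-order system, 2% settling time ≈ 4τ = 4 × 39.8 = 159.2 s.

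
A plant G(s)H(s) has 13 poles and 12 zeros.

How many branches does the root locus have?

Root locus has n branches where n = number of poles = 13.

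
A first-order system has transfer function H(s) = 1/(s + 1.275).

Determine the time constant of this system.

For H(s) = 1/(s + 1/τ), the pole is at -1/τ = -1.275, so τ = 1/1.275 = 0.7843 s.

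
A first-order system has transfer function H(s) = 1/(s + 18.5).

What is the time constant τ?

For H(s) = 1/(s + 1/τ), the pole is at -1/τ = -18.5, so τ = 1/18.5 = 0.0541 s.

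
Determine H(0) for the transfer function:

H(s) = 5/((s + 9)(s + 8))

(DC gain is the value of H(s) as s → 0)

DC gain = H(0) = 5/(9 × 8) = 5/72 = 0.0694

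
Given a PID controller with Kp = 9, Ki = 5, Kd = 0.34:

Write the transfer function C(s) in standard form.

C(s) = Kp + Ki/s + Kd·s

Substituting values: C(s) = 9 + 5/s + 0.34s = (0.34s² + 9s + 5)/s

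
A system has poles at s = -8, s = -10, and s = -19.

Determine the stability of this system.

All poles are in the left half-plane. System is stable.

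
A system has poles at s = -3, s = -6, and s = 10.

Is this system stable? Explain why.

Pole(s) at s = 10 are not in the left half-plane. System is unstable.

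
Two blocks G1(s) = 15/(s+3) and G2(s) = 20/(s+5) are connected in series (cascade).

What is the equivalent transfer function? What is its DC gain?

Series: multiply transfer functions. G_eq = 15/(s+3) × 20/(s+5) = 300/((s+3)(s+5)). DC gain = 300/(3×5) = 20.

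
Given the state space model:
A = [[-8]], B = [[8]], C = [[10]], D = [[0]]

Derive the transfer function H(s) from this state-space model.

(sI - A)⁻¹ = 1/(s + 8). H(s) = 10 × 8/(s + 8) + 0 = 80/(s + 8).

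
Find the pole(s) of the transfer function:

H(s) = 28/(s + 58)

Pole is where denominator = 0: s + 58 = 0, so s = -58.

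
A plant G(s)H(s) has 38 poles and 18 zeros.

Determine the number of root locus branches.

Root locus has n branches where n = number of poles = 38.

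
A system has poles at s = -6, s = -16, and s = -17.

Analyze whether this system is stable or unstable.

All poles are in the left half-plane. System is stable.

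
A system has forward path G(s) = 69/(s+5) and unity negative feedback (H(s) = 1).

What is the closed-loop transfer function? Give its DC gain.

T(s) = G/(1+GH) = [69/(s+5)] / [1 + 69/(s+5)] = 69/(s+5+69) = 69/(s+74). DC gain = 69/74 = 0.9324.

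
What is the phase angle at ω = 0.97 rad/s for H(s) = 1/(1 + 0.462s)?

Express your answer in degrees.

Phase = -arctan(ωτ) = -arctan(0.97 × 0.462) = -24.1°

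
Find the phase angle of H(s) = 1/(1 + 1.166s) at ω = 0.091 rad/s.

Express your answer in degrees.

Phase = -arctan(ωτ) = -arctan(0.091 × 1.166) = -6.1°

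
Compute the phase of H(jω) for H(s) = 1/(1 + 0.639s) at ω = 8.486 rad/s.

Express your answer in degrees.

Phase = -arctan(ωτ) = -arctan(8.486 × 0.639) = -79.6°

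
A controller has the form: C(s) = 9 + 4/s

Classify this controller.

This is a Proportional-Integral (PI) controller.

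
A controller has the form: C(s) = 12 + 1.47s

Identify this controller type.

This is a Proportional-Derivative (PD) controller.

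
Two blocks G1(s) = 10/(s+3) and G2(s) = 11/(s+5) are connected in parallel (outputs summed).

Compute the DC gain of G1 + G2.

Parallel: G_eq = G1 + G2. DC gain = G1(0) + G2(0) = 10/3 + 11/5 = 3.3333 + 2.2 = 5.5333.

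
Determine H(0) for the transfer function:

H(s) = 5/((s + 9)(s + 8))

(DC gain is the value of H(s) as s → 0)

DC gain = H(0) = 5/(9 × 8) = 5/72 = 0.0694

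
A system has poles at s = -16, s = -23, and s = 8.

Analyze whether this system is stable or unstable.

Pole(s) at s = 8 are not in the left half-plane. System is unstable.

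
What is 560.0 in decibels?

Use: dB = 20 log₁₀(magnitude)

dB = 20 log₁₀(560.0) = 55.0 dB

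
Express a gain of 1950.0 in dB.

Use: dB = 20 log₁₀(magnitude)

dB = 20 log₁₀(1950.0) = 65.8 dB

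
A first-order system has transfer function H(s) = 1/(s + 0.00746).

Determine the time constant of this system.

For H(s) = 1/(s + 1/τ), the pole is at -1/τ = -0.00746, so τ = 1/0.00746 = 134 s.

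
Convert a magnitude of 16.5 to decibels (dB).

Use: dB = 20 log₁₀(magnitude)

dB = 20 log₁₀(16.5) = 24.3 dB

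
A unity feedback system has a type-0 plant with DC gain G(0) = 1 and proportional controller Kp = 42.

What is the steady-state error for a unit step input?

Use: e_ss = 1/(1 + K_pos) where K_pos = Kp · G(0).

K_pos = Kp · G(0) = 42 × 1 = 42. e_ss = 1/(1 + 42) = 0.0233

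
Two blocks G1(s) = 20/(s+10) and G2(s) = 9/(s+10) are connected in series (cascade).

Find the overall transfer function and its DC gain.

Series: multiply transfer functions. G_eq = 20/(s+10) × 9/(s+10) = 180/((s+10)(s+10)). DC gain = 180/(10×10) = 1.8.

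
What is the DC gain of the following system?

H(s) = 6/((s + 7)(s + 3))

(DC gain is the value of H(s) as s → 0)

DC gain = H(0) = 6/(7 × 3) = 6/21 = 0.2857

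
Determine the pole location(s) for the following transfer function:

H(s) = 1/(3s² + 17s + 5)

Discriminant = 17² - 4×3×5 = 289 - 60 = 229 > 0, so two distinct real poles. Using quadratic formula: s = (-17 ± √229)/(2×3) = (-17 ± √229)/6, with √229 ≈ 15.1327. s₁ ≈ -0.3112, s₂ ≈ -5.3555. Poles: s₁ = -0.3112, s₂ = -5.3555.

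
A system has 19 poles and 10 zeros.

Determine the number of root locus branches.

Root locus has n branches where n = number of poles = 19.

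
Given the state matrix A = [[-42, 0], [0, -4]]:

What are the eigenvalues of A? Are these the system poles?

For diagonal matrix, eigenvalues are diagonal entries: λ₁ = -42, λ₂ = -4. Eigenvalues of A = system poles.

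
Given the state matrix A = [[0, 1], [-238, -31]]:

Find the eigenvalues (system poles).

det(A - λI) = λ² - (-31)λ + 238 = (λ - (-17))(λ - (-14)). Eigenvalues: -17, -14.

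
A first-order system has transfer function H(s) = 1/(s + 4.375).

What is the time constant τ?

For H(s) = 1/(s + 1/τ), the pole is at -1/τ = -4.375, so τ = 1/4.375 = 0.2286 s.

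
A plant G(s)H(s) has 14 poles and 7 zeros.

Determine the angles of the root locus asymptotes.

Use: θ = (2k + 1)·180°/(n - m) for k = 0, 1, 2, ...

n - m = 14 - 7 = 7. Angles: θk = (2k + 1)·180°/7 = 25.71°, 77.14°, 128.57°, 180°, 231.43°, 282.86°, 334.29°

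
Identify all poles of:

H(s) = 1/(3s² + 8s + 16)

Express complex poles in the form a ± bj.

Discriminant = 8² - 4×3×16 = 64 - 192 = -128 < 0, so the poles are a complex conjugate pair s = (-8 ± j√128)/(2×3). Real part = -8/(2×3) = -8/6 ≈ -1.3333; imaginary part = ±√128/(2×3) ≈ 1.8856. Poles: s = -1.3333 ± 1.8856j.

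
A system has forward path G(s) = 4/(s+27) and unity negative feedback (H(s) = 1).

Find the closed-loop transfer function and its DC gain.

T(s) = G/(1+GH) = [4/(s+27)] / [1 + 4/(s+27)] = 4/(s+27+4) = 4/(s+31). DC gain = 4/31 = 0.1290.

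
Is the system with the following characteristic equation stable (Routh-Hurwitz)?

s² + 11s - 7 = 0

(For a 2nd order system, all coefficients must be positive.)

Coefficients: 1, 11, -7. c=-7 not positive, so system is unstable.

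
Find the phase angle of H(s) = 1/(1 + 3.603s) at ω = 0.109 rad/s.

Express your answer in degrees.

Phase = -arctan(ωτ) = -arctan(0.109 × 3.603) = -21.4°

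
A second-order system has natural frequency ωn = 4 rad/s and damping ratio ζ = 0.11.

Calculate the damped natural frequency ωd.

ωd = ωn√(1 - ζ²) = 4√(1 - 0.11²) = 3.98 rad/s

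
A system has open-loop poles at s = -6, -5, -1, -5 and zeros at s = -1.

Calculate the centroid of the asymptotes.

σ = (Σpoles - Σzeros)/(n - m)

σ = (Σpoles - Σzeros)/(n - m) = (-17 - (-1))/(4 - 1) = -16/3 = -5.33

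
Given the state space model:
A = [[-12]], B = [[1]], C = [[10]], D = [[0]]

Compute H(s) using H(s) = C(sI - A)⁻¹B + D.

(sI - A)⁻¹ = 1/(s + 12). H(s) = 10 × 1/(s + 12) + 0 = 10/(s + 12).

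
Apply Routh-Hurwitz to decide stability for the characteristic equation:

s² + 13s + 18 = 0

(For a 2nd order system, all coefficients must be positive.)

Coefficients: 1, 13, 18. All positive, so system is stable.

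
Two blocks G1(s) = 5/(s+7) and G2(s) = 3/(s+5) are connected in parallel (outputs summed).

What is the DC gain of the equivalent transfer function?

Parallel: G_eq = G1 + G2. DC gain = G1(0) + G2(0) = 5/7 + 3/5 = 0.7143 + 0.6 = 1.3143.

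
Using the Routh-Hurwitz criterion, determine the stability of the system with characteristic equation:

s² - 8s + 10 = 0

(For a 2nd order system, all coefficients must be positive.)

Coefficients: 1, -8, 10. b=-8 not positive, so system is unstable.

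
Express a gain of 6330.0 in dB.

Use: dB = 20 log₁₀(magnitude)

dB = 20 log₁₀(6330.0) = 76.0 dB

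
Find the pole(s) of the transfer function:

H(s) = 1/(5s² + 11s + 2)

Discriminant = 11² - 4×5×2 = 121 - 40 = 81 > 0, so two distinct real poles. Using quadratic formula: s = (-11 ± √81)/(2×5) = (-11 ± √81)/10, with √81 = 9. s₁ = -2/10 = -0.2, s₂ = -20/10 = -2. Poles: s₁ = -0.2, s₂ = -2.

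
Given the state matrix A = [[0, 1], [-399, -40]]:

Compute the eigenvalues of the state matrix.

det(A - λI) = λ² - (-40)λ + 399 = (λ - (-19))(λ - (-21)). Eigenvalues: -19, -21.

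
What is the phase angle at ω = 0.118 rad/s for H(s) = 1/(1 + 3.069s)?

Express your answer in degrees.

Phase = -arctan(ωτ) = -arctan(0.118 × 3.069) = -19.9°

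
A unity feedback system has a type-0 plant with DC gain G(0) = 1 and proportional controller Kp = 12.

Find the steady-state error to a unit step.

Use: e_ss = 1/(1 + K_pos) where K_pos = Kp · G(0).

K_pos = Kp · G(0) = 12 × 1 = 12. e_ss = 1/(1 + 12) = 0.0769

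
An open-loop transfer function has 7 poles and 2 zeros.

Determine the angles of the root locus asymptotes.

n - m = 7 - 2 = 5. Angles: θk = (2k + 1)·180°/5 = 36°, 108°, 180°, 252°, 324°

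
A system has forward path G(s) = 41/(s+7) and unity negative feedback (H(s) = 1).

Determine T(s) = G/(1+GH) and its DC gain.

T(s) = G/(1+GH) = [41/(s+7)] / [1 + 41/(s+7)] = 41/(s+7+41) = 41/(s+48). DC gain = 41/48 = 0.8542.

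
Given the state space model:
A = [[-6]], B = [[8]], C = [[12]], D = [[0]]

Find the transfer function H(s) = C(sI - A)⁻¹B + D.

(sI - A)⁻¹ = 1/(s + 6). H(s) = 12 × 8/(s + 6) + 0 = 96/(s + 6).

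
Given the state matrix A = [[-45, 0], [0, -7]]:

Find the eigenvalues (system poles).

For diagonal matrix, eigenvalues are diagonal entries: λ₁ = -45, λ₂ = -7.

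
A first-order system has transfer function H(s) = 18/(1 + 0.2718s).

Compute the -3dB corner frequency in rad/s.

Corner frequency = 1/τ = 1/0.2718 = 3.679 rad/s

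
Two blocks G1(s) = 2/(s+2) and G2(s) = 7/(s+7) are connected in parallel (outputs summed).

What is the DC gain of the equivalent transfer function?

Parallel: G_eq = G1 + G2. DC gain = G1(0) + G2(0) = 2/2 + 7/7 = 1 + 1 = 2.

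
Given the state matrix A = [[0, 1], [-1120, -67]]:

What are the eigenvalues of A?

det(A - λI) = λ² - (-67)λ + 1120 = (λ - (-35))(λ - (-32)). Eigenvalues: -35, -32.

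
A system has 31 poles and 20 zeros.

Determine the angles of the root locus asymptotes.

n - m = 31 - 20 = 11. Angles: θk = (2k + 1)·180°/11 = 16.36°, 49.09°, 81.82°, 114.55°, 147.27°, 180°, 212.73°, 245.45°, 278.18°, 310.91°, 343.64°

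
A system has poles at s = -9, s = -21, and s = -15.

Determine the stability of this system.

All poles are in the left half-plane. System is stable.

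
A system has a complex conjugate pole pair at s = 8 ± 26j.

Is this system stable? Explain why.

Real part of poles is 8 (> 0, right half-plane). Unstable.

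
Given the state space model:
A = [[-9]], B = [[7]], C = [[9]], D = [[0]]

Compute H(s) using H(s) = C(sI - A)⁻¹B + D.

(sI - A)⁻¹ = 1/(s + 9). H(s) = 9 × 7/(s + 9) + 0 = 63/(s + 9).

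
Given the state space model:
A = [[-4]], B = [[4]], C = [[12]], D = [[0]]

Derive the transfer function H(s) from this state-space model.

(sI - A)⁻¹ = 1/(s + 4). H(s) = 12 × 4/(s + 4) + 0 = 48/(s + 4).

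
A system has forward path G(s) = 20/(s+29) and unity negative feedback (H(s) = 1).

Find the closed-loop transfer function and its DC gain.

T(s) = G/(1+GH) = [20/(s+29)] / [1 + 20/(s+29)] = 20/(s+29+20) = 20/(s+49). DC gain = 20/49 = 0.4082.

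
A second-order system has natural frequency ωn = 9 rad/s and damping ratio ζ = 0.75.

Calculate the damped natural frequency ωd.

ωd = ωn√(1 - ζ²) = 9√(1 - 0.75²) = 5.95 rad/s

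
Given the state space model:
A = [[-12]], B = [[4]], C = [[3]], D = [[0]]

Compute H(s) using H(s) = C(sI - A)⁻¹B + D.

(sI - A)⁻¹ = 1/(s + 12). H(s) = 3 × 4/(s + 12) + 0 = 12/(s + 12).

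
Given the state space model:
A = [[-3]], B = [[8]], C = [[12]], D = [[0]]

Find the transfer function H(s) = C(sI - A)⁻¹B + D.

(sI - A)⁻¹ = 1/(s + 3). H(s) = 12 × 8/(s + 3) + 0 = 96/(s + 3).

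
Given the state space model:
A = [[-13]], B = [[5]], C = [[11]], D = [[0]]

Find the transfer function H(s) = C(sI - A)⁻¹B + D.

(sI - A)⁻¹ = 1/(s + 13). H(s) = 11 × 5/(s + 13) + 0 = 55/(s + 13).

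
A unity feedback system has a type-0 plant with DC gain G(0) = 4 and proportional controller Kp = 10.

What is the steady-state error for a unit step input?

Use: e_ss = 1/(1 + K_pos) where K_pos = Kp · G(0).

K_pos = Kp · G(0) = 10 × 4 = 40. e_ss = 1/(1 + 40) = 0.0244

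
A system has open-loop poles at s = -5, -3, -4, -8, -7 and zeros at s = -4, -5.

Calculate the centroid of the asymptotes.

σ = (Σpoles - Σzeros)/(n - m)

σ = (Σpoles - Σzeros)/(n - m) = (-27 - (-9))/(5 - 2) = -18/3 = -6.0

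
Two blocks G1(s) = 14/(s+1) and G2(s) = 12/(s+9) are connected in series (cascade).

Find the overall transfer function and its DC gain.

Series: multiply transfer functions. G_eq = 14/(s+1) × 12/(s+9) = 168/((s+1)(s+9)). DC gain = 168/(1×9) = 18.6667.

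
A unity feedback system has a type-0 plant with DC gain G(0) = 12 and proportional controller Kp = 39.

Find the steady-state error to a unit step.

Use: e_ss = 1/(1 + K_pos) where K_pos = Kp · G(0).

K_pos = Kp · G(0) = 39 × 12 = 468. e_ss = 1/(1 + 468) = 0.0021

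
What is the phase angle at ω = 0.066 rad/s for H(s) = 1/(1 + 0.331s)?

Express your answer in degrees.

Phase = -arctan(ωτ) = -arctan(0.066 × 0.331) = -1.3°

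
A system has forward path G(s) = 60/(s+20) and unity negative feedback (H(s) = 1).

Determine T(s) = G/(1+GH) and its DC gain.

T(s) = G/(1+GH) = [60/(s+20)] / [1 + 60/(s+20)] = 60/(s+20+60) = 60/(s+80). DC gain = 60/80 = 0.75.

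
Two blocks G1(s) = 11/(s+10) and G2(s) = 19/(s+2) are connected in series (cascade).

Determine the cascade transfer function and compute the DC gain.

Series: multiply transfer functions. G_eq = 11/(s+10) × 19/(s+2) = 209/((s+10)(s+2)). DC gain = 209/(10×2) = 10.45.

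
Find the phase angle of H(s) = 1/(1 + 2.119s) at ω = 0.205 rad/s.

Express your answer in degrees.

Phase = -arctan(ωτ) = -arctan(0.205 × 2.119) = -23.5°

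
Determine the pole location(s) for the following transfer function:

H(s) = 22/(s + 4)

Pole is where denominator = 0: s + 4 = 0, so s = -4.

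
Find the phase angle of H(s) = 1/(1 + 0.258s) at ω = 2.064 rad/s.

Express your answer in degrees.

Phase = -arctan(ωτ) = -arctan(2.064 × 0.258) = -28.0°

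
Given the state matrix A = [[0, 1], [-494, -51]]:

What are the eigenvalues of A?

det(A - λI) = λ² - (-51)λ + 494 = (λ - (-13))(λ - (-38)). Eigenvalues: -13, -38.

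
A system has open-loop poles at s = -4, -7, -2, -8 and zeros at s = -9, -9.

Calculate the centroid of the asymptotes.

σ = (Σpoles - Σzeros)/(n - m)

σ = (Σpoles - Σzeros)/(n - m) = (-21 - (-18))/(4 - 2) = -3/2 = -1.5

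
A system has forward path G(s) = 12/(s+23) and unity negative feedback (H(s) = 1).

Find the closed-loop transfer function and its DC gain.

T(s) = G/(1+GH) = [12/(s+23)] / [1 + 12/(s+23)] = 12/(s+23+12) = 12/(s+35). DC gain = 12/35 = 0.3429.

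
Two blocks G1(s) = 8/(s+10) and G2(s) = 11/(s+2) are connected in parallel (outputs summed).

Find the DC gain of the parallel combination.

Parallel: G_eq = G1 + G2. DC gain = G1(0) + G2(0) = 8/10 + 11/2 = 0.8 + 5.5 = 6.3.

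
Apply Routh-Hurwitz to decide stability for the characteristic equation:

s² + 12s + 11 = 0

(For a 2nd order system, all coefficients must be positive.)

Coefficients: 1, 12, 11. All positive, so system is stable.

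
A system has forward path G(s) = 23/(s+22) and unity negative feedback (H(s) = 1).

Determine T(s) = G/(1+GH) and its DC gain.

T(s) = G/(1+GH) = [23/(s+22)] / [1 + 23/(s+22)] = 23/(s+22+23) = 23/(s+45). DC gain = 23/45 = 0.5111.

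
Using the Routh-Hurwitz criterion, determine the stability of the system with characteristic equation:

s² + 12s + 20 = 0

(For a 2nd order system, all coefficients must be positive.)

Coefficients: 1, 12, 20. All positive, so system is stable.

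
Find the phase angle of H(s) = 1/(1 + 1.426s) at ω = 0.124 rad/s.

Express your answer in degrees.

Phase = -arctan(ωτ) = -arctan(0.124 × 1.426) = -10.0°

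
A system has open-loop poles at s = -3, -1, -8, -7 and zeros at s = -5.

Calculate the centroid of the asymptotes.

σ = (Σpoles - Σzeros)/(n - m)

σ = (Σpoles - Σzeros)/(n - m) = (-19 - (-5))/(4 - 1) = -14/3 = -4.67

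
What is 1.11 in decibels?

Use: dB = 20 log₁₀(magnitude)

dB = 20 log₁₀(1.11) = 0.9 dB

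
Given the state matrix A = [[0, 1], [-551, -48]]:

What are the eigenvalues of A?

det(A - λI) = λ² - (-48)λ + 551 = (λ - (-29))(λ - (-19)). Eigenvalues: -29, -19.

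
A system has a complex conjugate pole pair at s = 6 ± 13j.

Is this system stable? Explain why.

Real part of poles is 6 (> 0, right half-plane). Unstable.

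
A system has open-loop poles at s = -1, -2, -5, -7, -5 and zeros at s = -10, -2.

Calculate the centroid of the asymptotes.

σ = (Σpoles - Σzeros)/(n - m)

σ = (Σpoles - Σzeros)/(n - m) = (-20 - (-12))/(5 - 2) = -8/3 = -2.67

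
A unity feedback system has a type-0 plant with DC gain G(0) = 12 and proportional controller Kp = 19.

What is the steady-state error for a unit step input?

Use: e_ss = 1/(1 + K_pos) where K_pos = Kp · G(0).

K_pos = Kp · G(0) = 19 × 12 = 228. e_ss = 1/(1 + 228) = 0.0044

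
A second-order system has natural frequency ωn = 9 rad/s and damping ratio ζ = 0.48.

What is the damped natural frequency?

ωd = ωn√(1 - ζ²) = 9√(1 - 0.48²) = 7.9 rad/s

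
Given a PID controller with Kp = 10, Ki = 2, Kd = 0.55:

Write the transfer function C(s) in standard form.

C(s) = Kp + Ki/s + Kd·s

Substituting values: C(s) = 10 + 2/s + 0.55s = (0.55s² + 10s + 2)/s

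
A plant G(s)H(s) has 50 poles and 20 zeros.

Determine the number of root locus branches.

Root locus has n branches where n = number of poles = 50.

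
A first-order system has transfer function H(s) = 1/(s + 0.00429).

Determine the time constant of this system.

For H(s) = 1/(s + 1/τ), the pole is at -1/τ = -0.00429, so τ = 1/0.00429 = 233.1 s.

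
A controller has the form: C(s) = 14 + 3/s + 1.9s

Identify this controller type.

This is a Proportional-Integral-Derivative (PID) controller.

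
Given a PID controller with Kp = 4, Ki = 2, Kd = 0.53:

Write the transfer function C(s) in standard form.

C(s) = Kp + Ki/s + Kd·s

Substituting values: C(s) = 4 + 2/s + 0.53s = (0.53s² + 4s + 2)/s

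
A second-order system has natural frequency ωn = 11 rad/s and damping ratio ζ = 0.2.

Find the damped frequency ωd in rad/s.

ωd = ωn√(1 - ζ²) = 11√(1 - 0.2²) = 10.78 rad/s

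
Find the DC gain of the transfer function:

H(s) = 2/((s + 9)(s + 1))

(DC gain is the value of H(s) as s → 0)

DC gain = H(0) = 2/(9 × 1) = 2/9 = 0.2222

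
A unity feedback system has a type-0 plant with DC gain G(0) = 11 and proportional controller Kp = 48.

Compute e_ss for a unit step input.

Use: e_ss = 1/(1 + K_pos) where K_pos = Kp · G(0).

K_pos = Kp · G(0) = 48 × 11 = 528. e_ss = 1/(1 + 528) = 0.0019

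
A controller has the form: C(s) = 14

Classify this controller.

This is a Proportional (P) controller.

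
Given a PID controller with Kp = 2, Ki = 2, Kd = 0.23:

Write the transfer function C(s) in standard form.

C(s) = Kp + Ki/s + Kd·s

Substituting values: C(s) = 2 + 2/s + 0.23s = (0.23s² + 2s + 2)/s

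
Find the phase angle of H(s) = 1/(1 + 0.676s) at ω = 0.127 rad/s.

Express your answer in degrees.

Phase = -arctan(ωτ) = -arctan(0.127 × 0.676) = -4.9°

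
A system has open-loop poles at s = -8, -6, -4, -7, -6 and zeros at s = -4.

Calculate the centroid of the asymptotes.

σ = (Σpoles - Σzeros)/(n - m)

σ = (Σpoles - Σzeros)/(n - m) = (-31 - (-4))/(5 - 1) = -27/4 = -6.75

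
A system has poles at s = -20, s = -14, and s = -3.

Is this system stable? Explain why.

All poles are in the left half-plane. System is stable.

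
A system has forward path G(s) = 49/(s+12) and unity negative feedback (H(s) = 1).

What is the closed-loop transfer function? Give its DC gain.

T(s) = G/(1+GH) = [49/(s+12)] / [1 + 49/(s+12)] = 49/(s+12+49) = 49/(s+61). DC gain = 49/61 = 0.8033.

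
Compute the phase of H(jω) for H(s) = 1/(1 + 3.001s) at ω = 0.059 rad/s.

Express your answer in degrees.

Phase = -arctan(ωτ) = -arctan(0.059 × 3.001) = -10.0°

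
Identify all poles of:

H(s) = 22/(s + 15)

Pole is where denominator = 0: s + 15 = 0, so s = -15.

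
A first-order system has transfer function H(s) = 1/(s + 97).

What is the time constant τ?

For H(s) = 1/(s + 1/τ), the pole is at -1/τ = -97, so τ = 1/97 = 0.0103 s.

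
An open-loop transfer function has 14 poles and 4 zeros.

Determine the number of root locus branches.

Root locus has n branches where n = number of poles = 14.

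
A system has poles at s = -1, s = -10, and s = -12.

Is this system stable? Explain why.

All poles are in the left half-plane. System is stable.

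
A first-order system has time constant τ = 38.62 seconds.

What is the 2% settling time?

For first-order system, 2% settling time ≈ 4τ = 4 × 38.62 = 154.48 s.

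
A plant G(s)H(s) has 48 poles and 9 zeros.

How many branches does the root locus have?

Root locus has n branches where n = number of poles = 48.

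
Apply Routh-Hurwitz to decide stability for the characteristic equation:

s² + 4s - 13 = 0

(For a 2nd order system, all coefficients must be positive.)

Coefficients: 1, 4, -13. c=-13 not positive, so system is unstable.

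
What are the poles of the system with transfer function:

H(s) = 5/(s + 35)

Pole is where denominator = 0: s + 35 = 0, so s = -35.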